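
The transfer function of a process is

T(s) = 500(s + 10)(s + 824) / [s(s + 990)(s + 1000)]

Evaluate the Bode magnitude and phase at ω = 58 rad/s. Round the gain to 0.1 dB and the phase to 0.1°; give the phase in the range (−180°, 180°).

At s = jω = j58:
zero (s+10): 10 + j58 → |·| = √(10²+58²) = √3464 ≈ 58.856, ∠ = arctan(58/10) ≈ 80.22°
zero (s+824): 824 + j58 → |·| = √(824²+58²) = √682340 ≈ 826.04, ∠ = arctan(58/824) ≈ 4.03°
pole (s+990): 990 + j58 → |·| = √(990²+58²) = √983464 ≈ 991.7, ∠ = arctan(58/990) ≈ 3.35°
pole (s+1000): 1000 + j58 → |·| = √(1000²+58²) = √1003364 ≈ 1001.7, ∠ = arctan(58/1000) ≈ 3.32°
pole at origin: |s| = 58, ∠ = 90.00° (in denominator)
|T| = 500 · 48617 / 5.7616e+07 ≈ 0.42191
Gain = 20 log₁₀(0.42191) ≈ -7.50 dB
∠T = 84.25° − 96.67° = -12.42°

-7.5 dB, -12.4°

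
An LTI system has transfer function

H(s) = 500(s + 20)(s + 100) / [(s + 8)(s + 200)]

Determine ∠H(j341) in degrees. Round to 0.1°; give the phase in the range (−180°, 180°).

At s = jω = j341:
zero (s+20): 20 + j341 → |·| = √(20²+341²) = √116681 ≈ 341.59, ∠ = arctan(341/20) ≈ 86.64°
zero (s+100): 100 + j341 → |·| = √(100²+341²) = √126281 ≈ 355.36, ∠ = arctan(341/100) ≈ 73.66°
pole (s+8): 8 + j341 → |·| = √(8²+341²) = √116345 ≈ 341.09, ∠ = arctan(341/8) ≈ 88.66°
pole (s+200): 200 + j341 → |·| = √(200²+341²) = √156281 ≈ 395.32, ∠ = arctan(341/200) ≈ 59.61°
∠H = 160.30° − 148.27° = 12.03°

12.0°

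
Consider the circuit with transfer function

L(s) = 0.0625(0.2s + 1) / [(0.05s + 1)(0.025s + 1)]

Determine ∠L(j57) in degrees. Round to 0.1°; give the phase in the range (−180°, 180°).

At ω = 57 rad/s:
zero (1 + j57·0.2) = 1 + j11.4 → |·| ≈ 11.444, ∠ ≈ 84.99°
pole (1 + j57·0.05) = 1 + j2.85 → |·| ≈ 3.0203, ∠ ≈ 70.67°
pole (1 + j57·0.025) = 1 + j1.425 → |·| ≈ 1.7409, ∠ ≈ 54.94°
∠L = (84.99°) − (70.67° + 54.94°) = -40.62°

-40.6°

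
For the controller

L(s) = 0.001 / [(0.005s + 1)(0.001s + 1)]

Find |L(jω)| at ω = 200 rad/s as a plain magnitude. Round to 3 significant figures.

0.000693

At ω = 200 rad/s:
pole (1 + j200·0.005) = 1 + j1 → |·| ≈ 1.4142, ∠ ≈ 45.00°
pole (1 + j200·0.001) = 1 + j0.2 → |·| ≈ 1.0198, ∠ ≈ 11.31°
|L| = 0.001 · 1 / (1.4142 · 1.0198) ≈ 0.00069338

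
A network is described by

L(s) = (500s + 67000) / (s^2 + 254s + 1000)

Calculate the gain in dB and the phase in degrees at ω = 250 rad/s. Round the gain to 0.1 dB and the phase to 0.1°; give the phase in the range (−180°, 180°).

Substitute s = j250:
Numerator: 500(j250) + 67000 = 67000 + j125000
Denominator: (j250)^2 + 254(j250) + 1000 = -61500 + j63500
|N| = √(67000² + 125000²) ≈ 1.4182e+05, ∠N ≈ 61.81°
|D| = √(61500² + 63500²) ≈ 88400, ∠D ≈ 134.08°
|L| = 1.4182e+05 / 88400 ≈ 1.6043
Gain = 20 log₁₀(1.6043) ≈ 4.11 dB
∠L = 61.81° − 134.08° = -72.27°

4.1 dB, -72.3°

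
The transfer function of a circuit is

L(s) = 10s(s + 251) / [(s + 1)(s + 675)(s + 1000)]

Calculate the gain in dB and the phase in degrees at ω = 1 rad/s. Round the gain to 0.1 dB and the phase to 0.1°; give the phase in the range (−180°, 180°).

At s = jω = j1:
zero (s+251): 251 + j1 → |·| = √(251²+1²) = √63002 ≈ 251, ∠ = arctan(1/251) ≈ 0.23°
zero at origin: s = j1 → |·| = 1, ∠ = 90.00°
pole (s+1): 1 + j1 → |·| = √(1²+1²) = √2 ≈ 1.4142, ∠ = arctan(1/1) ≈ 45.00°
pole (s+675): 675 + j1 → |·| = √(675²+1²) = √455626 ≈ 675, ∠ = arctan(1/675) ≈ 0.08°
pole (s+1000): 1000 + j1 → |·| = √(1000²+1²) = √1000001 ≈ 1000, ∠ = arctan(1/1000) ≈ 0.06°
|L| = 10 · 251 / 9.5458e+05 ≈ 0.0026294
Gain = 20 log₁₀(0.0026294) ≈ -51.60 dB
∠L = 90.23° − 45.14° = 45.09°

-51.6 dB, 45.1°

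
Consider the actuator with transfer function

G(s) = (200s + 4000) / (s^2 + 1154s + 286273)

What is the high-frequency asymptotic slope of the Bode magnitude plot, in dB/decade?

-20 dB/decade

Each pole contributes −20 dB/decade at high frequency; each zero contributes +20 dB/decade.
Net: 1 zero(s) − 2 pole(s) → -20 dB/decade.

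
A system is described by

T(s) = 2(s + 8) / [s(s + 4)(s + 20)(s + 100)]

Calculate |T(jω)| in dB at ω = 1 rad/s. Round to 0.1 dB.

-54.2 dB

At s = jω = j1:
zero (s+8): 8 + j1 → |·| = √(8²+1²) = √65 ≈ 8.0623, ∠ = arctan(1/8) ≈ 7.13°
pole (s+4): 4 + j1 → |·| = √(4²+1²) = √17 ≈ 4.1231, ∠ = arctan(1/4) ≈ 14.04°
pole (s+20): 20 + j1 → |·| = √(20²+1²) = √401 ≈ 20.025, ∠ = arctan(1/20) ≈ 2.86°
pole (s+100): 100 + j1 → |·| = √(100²+1²) = √10001 ≈ 100, ∠ = arctan(1/100) ≈ 0.57°
pole at origin: |s| = 1, ∠ = 90.00° (in denominator)
|T| = 2 · 8.0623 / 8256.5 ≈ 0.001953
Gain = 20 log₁₀(0.001953) ≈ -54.19 dB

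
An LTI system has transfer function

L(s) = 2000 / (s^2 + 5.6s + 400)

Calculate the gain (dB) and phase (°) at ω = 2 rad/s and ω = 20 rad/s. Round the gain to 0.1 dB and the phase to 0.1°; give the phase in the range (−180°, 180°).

At s = jω = j2:
quadratic: (j2)² + 5.6·j2 + 400 = 396 + j11.2 → |·| ≈ 396.16, ∠ ≈ 1.62°
|L| = 2000 / 396.16 ≈ 5.0485
Gain = 20 log₁₀(5.0485) ≈ 14.06 dB
∠L = 0.00° − 1.62° = -1.62°

At s = jω = j20:
quadratic: (j20)² + 5.6·j20 + 400 = 0 + j112 → |·| ≈ 112, ∠ ≈ 90.00°
|L| = 2000 / 112 ≈ 17.857
Gain = 20 log₁₀(17.857) ≈ 25.04 dB
∠L = 0.00° − 90.00° = -90.00°

ω = 2: 14.1 dB, -1.6°; ω = 20: 25.0 dB, -90.0°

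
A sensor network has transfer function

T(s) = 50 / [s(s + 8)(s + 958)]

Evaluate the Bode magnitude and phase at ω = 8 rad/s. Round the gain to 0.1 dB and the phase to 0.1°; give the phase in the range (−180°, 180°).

At s = jω = j8:
pole (s+8): 8 + j8 → |·| = √(8²+8²) = √128 ≈ 11.314, ∠ = arctan(8/8) ≈ 45.00°
pole (s+958): 958 + j8 → |·| = √(958²+8²) = √917828 ≈ 958.03, ∠ = arctan(8/958) ≈ 0.48°
pole at origin: |s| = 8, ∠ = 90.00° (in denominator)
|T| = 50 / 86713 ≈ 0.00057661
Gain = 20 log₁₀(0.00057661) ≈ -64.78 dB
∠T = 0.00° − 135.48° = -135.48°

-64.8 dB, -135.5°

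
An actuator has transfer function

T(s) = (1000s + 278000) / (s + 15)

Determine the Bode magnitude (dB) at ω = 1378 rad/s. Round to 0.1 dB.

60.2 dB

Substitute s = j1378:
Numerator: 1000(j1378) + 278000 = 278000 + j1378000
Denominator: (j1378) + 15 = 15 + j1378
|N| = √(278000² + 1378000²) ≈ 1.4058e+06, ∠N ≈ 78.59°
|D| = √(15² + 1378²) ≈ 1378.1, ∠D ≈ 89.38°
|T| = 1.4058e+06 / 1378.1 ≈ 1020.1
Gain = 20 log₁₀(1020.1) ≈ 60.17 dB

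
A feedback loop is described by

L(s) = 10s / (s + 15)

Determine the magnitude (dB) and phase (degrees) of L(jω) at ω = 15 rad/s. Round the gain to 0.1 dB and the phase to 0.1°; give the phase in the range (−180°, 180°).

17.0 dB, 45.0°

At s = jω = j15:
zero at origin: s = j15 → |·| = 15, ∠ = 90.00°
pole (s+15): 15 + j15 → |·| = √(15²+15²) = √450 ≈ 21.213, ∠ = arctan(15/15) ≈ 45.00°
|L| = 10 · 15 / 21.213 ≈ 7.0711
Gain = 20 log₁₀(7.0711) ≈ 16.99 dB
∠L = 90.00° − 45.00° = 45.00°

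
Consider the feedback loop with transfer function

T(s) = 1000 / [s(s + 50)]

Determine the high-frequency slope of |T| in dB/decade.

-40 dB/decade

Each pole contributes −20 dB/decade at high frequency; each zero contributes +20 dB/decade.
Net: 0 zero(s) − 2 pole(s) → -40 dB/decade.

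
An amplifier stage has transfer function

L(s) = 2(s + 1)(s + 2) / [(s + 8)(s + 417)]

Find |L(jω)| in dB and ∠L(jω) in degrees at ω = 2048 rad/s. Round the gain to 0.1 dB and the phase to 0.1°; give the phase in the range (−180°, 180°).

5.8 dB, 11.6°

At s = jω = j2048:
zero (s+1): 1 + j2048 → |·| = √(1²+2048²) = √4194305 ≈ 2048, ∠ = arctan(2048/1) ≈ 89.97°
zero (s+2): 2 + j2048 → |·| = √(2²+2048²) = √4194308 ≈ 2048, ∠ = arctan(2048/2) ≈ 89.94°
pole (s+8): 8 + j2048 → |·| = √(8²+2048²) = √4194368 ≈ 2048, ∠ = arctan(2048/8) ≈ 89.78°
pole (s+417): 417 + j2048 → |·| = √(417²+2048²) = √4368193 ≈ 2090, ∠ = arctan(2048/417) ≈ 78.49°
|L| = 2 · 4.1943e+06 / 4.2803e+06 ≈ 1.9598
Gain = 20 log₁₀(1.9598) ≈ 5.84 dB
∠L = 179.91° − 168.27° = 11.64°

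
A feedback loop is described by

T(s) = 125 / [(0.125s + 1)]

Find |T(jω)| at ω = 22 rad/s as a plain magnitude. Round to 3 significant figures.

At ω = 22 rad/s:
pole (1 + j22·0.125) = 1 + j2.75 → |·| ≈ 2.9262, ∠ ≈ 70.02°
|T| = 125 · 1 / (2.9262) ≈ 42.718

42.7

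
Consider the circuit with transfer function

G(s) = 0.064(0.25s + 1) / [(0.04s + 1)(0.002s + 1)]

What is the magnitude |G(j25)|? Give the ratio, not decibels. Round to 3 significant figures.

At ω = 25 rad/s:
zero (1 + j25·0.25) = 1 + j6.25 → |·| ≈ 6.3295, ∠ ≈ 80.91°
pole (1 + j25·0.04) = 1 + j1 → |·| ≈ 1.4142, ∠ ≈ 45.00°
pole (1 + j25·0.002) = 1 + j0.05 → |·| ≈ 1.0012, ∠ ≈ 2.86°
|G| = 0.064 · 6.3295 / (1.4142 · 1.0012) ≈ 0.2861

0.286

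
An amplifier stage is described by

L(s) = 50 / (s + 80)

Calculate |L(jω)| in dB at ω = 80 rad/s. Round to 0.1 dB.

Substitute s = j80:
Numerator: 50 = 50 + j0
Denominator: (j80) + 80 = 80 + j80
|N| = √(50² + 0²) ≈ 50, ∠N ≈ 0.00°
|D| = √(80² + 80²) ≈ 113.14, ∠D ≈ 45.00°
|L| = 50 / 113.14 ≈ 0.44193
Gain = 20 log₁₀(0.44193) ≈ -7.09 dB

-7.1 dB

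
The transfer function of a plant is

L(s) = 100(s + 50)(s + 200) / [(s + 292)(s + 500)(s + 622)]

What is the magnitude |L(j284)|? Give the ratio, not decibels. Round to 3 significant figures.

At s = jω = j284:
zero (s+50): 50 + j284 → |·| = √(50²+284²) = √83156 ≈ 288.37, ∠ = arctan(284/50) ≈ 80.02°
zero (s+200): 200 + j284 → |·| = √(200²+284²) = √120656 ≈ 347.36, ∠ = arctan(284/200) ≈ 54.85°
pole (s+292): 292 + j284 → |·| = √(292²+284²) = √165920 ≈ 407.33, ∠ = arctan(284/292) ≈ 44.20°
pole (s+500): 500 + j284 → |·| = √(500²+284²) = √330656 ≈ 575.03, ∠ = arctan(284/500) ≈ 29.60°
pole (s+622): 622 + j284 → |·| = √(622²+284²) = √467540 ≈ 683.77, ∠ = arctan(284/622) ≈ 24.54°
|L| = 100 · 1.0017e+05 / 1.6016e+08 ≈ 0.062544

0.0625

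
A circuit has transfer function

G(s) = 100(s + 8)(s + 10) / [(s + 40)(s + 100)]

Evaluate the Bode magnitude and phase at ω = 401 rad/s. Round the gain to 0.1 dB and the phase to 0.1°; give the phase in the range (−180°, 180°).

39.7 dB, 17.1°

At s = jω = j401:
zero (s+8): 8 + j401 → |·| = √(8²+401²) = √160865 ≈ 401.08, ∠ = arctan(401/8) ≈ 88.86°
zero (s+10): 10 + j401 → |·| = √(10²+401²) = √160901 ≈ 401.12, ∠ = arctan(401/10) ≈ 88.57°
pole (s+40): 40 + j401 → |·| = √(40²+401²) = √162401 ≈ 402.99, ∠ = arctan(401/40) ≈ 84.30°
pole (s+100): 100 + j401 → |·| = √(100²+401²) = √170801 ≈ 413.28, ∠ = arctan(401/100) ≈ 76.00°
|G| = 100 · 1.6088e+05 / 1.6655e+05 ≈ 96.596
Gain = 20 log₁₀(96.596) ≈ 39.70 dB
∠G = 177.43° − 160.30° = 17.13°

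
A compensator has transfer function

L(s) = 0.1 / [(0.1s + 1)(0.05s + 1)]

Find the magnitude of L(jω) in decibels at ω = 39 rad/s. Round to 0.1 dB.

At ω = 39 rad/s:
pole (1 + j39·0.1) = 1 + j3.9 → |·| ≈ 4.0262, ∠ ≈ 75.62°
pole (1 + j39·0.05) = 1 + j1.95 → |·| ≈ 2.1915, ∠ ≈ 62.85°
|L| = 0.1 · 1 / (4.0262 · 2.1915) ≈ 0.011333
Gain = 20 log₁₀(0.011333) ≈ -38.91 dB

-38.9 dB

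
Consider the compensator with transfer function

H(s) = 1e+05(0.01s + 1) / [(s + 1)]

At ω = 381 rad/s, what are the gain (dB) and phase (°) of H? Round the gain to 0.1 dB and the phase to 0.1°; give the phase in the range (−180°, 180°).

At ω = 381 rad/s:
zero (1 + j381·0.01) = 1 + j3.81 → |·| ≈ 3.939, ∠ ≈ 75.29°
pole (1 + j381·1) = 1 + j381 → |·| ≈ 381, ∠ ≈ 89.85°
|H| = 1e+05 · 3.939 / (381) ≈ 1033.9
Gain = 20 log₁₀(1033.9) ≈ 60.29 dB
∠H = (75.29°) − (89.85°) = -14.56°

60.3 dB, -14.6°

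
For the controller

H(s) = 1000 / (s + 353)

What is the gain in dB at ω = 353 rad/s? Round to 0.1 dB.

Substitute s = j353:
Numerator: 1000 = 1000 + j0
Denominator: (j353) + 353 = 353 + j353
|N| = √(1000² + 0²) ≈ 1000, ∠N ≈ 0.00°
|D| = √(353² + 353²) ≈ 499.22, ∠D ≈ 45.00°
|H| = 1000 / 499.22 ≈ 2.0031
Gain = 20 log₁₀(2.0031) ≈ 6.03 dB

6.0 dB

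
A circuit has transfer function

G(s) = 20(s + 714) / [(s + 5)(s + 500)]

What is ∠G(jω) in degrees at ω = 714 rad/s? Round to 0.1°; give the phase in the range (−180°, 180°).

At s = jω = j714:
zero (s+714): 714 + j714 → |·| = √(714²+714²) = √1019592 ≈ 1009.7, ∠ = arctan(714/714) ≈ 45.00°
pole (s+5): 5 + j714 → |·| = √(5²+714²) = √509821 ≈ 714.02, ∠ = arctan(714/5) ≈ 89.60°
pole (s+500): 500 + j714 → |·| = √(500²+714²) = √759796 ≈ 871.66, ∠ = arctan(714/500) ≈ 55.00°
∠G = 45.00° − 144.60° = -99.60°

-99.6°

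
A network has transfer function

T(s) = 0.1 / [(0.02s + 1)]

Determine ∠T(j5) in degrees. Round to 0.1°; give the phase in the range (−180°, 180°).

-5.7°

At ω = 5 rad/s:
pole (1 + j5·0.02) = 1 + j0.1 → |·| ≈ 1.005, ∠ ≈ 5.71°
∠T = (0°) − (5.71°) = -5.71°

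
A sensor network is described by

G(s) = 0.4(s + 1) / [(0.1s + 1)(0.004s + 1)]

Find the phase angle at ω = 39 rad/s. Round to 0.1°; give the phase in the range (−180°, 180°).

At ω = 39 rad/s:
zero (1 + j39·1) = 1 + j39 → |·| ≈ 39.013, ∠ ≈ 88.53°
pole (1 + j39·0.1) = 1 + j3.9 → |·| ≈ 4.0262, ∠ ≈ 75.62°
pole (1 + j39·0.004) = 1 + j0.156 → |·| ≈ 1.0121, ∠ ≈ 8.87°
∠G = (88.53°) − (75.62° + 8.87°) = 4.04°

4.0°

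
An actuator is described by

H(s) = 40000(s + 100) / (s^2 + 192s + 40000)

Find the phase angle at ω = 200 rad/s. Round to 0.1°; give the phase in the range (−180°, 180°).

At s = jω = j200:
zero (s+100): 100 + j200 → |·| = √(100²+200²) = √50000 ≈ 223.61, ∠ = arctan(200/100) ≈ 63.43°
quadratic: (j200)² + 192·j200 + 40000 = 0 + j38400 → |·| ≈ 38400, ∠ ≈ 90.00°
∠H = 63.43° − 90.00° = -26.57°

-26.6°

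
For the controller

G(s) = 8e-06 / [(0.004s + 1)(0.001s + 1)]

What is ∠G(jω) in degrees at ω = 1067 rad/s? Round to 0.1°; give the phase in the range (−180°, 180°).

At ω = 1067 rad/s:
pole (1 + j1067·0.004) = 1 + j4.268 → |·| ≈ 4.3836, ∠ ≈ 76.81°
pole (1 + j1067·0.001) = 1 + j1.067 → |·| ≈ 1.4624, ∠ ≈ 46.86°
∠G = (0°) − (76.81° + 46.86°) = -123.67°

-123.7°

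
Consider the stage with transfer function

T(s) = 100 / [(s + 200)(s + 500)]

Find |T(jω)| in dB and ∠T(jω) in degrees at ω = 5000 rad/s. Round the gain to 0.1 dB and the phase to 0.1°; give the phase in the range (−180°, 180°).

At s = jω = j5000:
pole (s+200): 200 + j5000 → |·| = √(200²+5000²) = √25040000 ≈ 5004, ∠ = arctan(5000/200) ≈ 87.71°
pole (s+500): 500 + j5000 → |·| = √(500²+5000²) = √25250000 ≈ 5024.9, ∠ = arctan(5000/500) ≈ 84.29°
|T| = 100 / 2.5145e+07 ≈ 3.9769e-06
Gain = 20 log₁₀(3.9769e-06) ≈ -108.01 dB
∠T = 0.00° − 172.00° = -172.00°

-108.0 dB, -172.0°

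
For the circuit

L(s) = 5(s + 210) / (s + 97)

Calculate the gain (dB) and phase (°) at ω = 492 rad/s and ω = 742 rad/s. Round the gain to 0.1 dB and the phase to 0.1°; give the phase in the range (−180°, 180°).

ω = 492: 14.5 dB, -12.0°; ω = 742: 14.2 dB, -8.4°

At s = jω = j492:
zero (s+210): 210 + j492 → |·| = √(210²+492²) = √286164 ≈ 534.94, ∠ = arctan(492/210) ≈ 66.89°
pole (s+97): 97 + j492 → |·| = √(97²+492²) = √251473 ≈ 501.47, ∠ = arctan(492/97) ≈ 78.85°
|L| = 5 · 534.94 / 501.47 ≈ 5.3337
Gain = 20 log₁₀(5.3337) ≈ 14.54 dB
∠L = 66.89° − 78.85° = -11.96°

At s = jω = j742:
zero (s+210): 210 + j742 → |·| = √(210²+742²) = √594664 ≈ 771.14, ∠ = arctan(742/210) ≈ 74.20°
pole (s+97): 97 + j742 → |·| = √(97²+742²) = √559973 ≈ 748.31, ∠ = arctan(742/97) ≈ 82.55°
|L| = 5 · 771.14 / 748.31 ≈ 5.1525
Gain = 20 log₁₀(5.1525) ≈ 14.24 dB
∠L = 74.20° − 82.55° = -8.35°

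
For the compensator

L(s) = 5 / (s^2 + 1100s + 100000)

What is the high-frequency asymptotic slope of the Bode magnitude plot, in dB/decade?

-40 dB/decade

Each pole contributes −20 dB/decade at high frequency; each zero contributes +20 dB/decade.
Net: 0 zero(s) − 2 pole(s) → -40 dB/decade.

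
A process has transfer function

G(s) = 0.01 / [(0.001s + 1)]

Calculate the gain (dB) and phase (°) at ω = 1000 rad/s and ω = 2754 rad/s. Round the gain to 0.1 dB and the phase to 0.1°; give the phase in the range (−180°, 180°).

ω = 1000: -43.0 dB, -45.0°; ω = 2754: -49.3 dB, -70.0°

At ω = 1000 rad/s:
pole (1 + j1000·0.001) = 1 + j1 → |·| ≈ 1.4142, ∠ ≈ 45.00°
|G| = 0.01 · 1 / (1.4142) ≈ 0.0070711
Gain = 20 log₁₀(0.0070711) ≈ -43.01 dB
∠G = (0°) − (45.00°) = -45.00°

At ω = 2754 rad/s:
pole (1 + j2754·0.001) = 1 + j2.754 → |·| ≈ 2.9299, ∠ ≈ 70.04°
|G| = 0.01 · 1 / (2.9299) ≈ 0.0034131
Gain = 20 log₁₀(0.0034131) ≈ -49.34 dB
∠G = (0°) − (70.04°) = -70.04°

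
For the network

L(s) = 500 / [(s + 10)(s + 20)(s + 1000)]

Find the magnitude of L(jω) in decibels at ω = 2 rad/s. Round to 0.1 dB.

At s = jω = j2:
pole (s+10): 10 + j2 → |·| = √(10²+2²) = √104 ≈ 10.198, ∠ = arctan(2/10) ≈ 11.31°
pole (s+20): 20 + j2 → |·| = √(20²+2²) = √404 ≈ 20.1, ∠ = arctan(2/20) ≈ 5.71°
pole (s+1000): 1000 + j2 → |·| = √(1000²+2²) = √1000004 ≈ 1000, ∠ = arctan(2/1000) ≈ 0.11°
|L| = 500 / 2.0498e+05 ≈ 0.0024393
Gain = 20 log₁₀(0.0024393) ≈ -52.25 dB

-52.3 dB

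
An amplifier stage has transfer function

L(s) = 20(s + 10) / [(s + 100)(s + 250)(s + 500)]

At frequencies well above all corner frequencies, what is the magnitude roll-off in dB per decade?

-40 dB/decade

Each pole contributes −20 dB/decade at high frequency; each zero contributes +20 dB/decade.
Net: 1 zero(s) − 3 pole(s) → -40 dB/decade.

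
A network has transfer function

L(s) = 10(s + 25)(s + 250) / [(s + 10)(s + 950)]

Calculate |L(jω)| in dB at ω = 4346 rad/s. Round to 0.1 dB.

19.8 dB

At s = jω = j4346:
zero (s+25): 25 + j4346 → |·| = √(25²+4346²) = √18888341 ≈ 4346.1, ∠ = arctan(4346/25) ≈ 89.67°
zero (s+250): 250 + j4346 → |·| = √(250²+4346²) = √18950216 ≈ 4353.2, ∠ = arctan(4346/250) ≈ 86.71°
pole (s+10): 10 + j4346 → |·| = √(10²+4346²) = √18887816 ≈ 4346, ∠ = arctan(4346/10) ≈ 89.87°
pole (s+950): 950 + j4346 → |·| = √(950²+4346²) = √19790216 ≈ 4448.6, ∠ = arctan(4346/950) ≈ 77.67°
|L| = 10 · 1.8919e+07 / 1.9334e+07 ≈ 9.7854
Gain = 20 log₁₀(9.7854) ≈ 19.81 dB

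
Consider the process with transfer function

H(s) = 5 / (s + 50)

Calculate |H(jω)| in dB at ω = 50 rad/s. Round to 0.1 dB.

At s = jω = j50:
pole (s+50): 50 + j50 → |·| = √(50²+50²) = √5000 ≈ 70.711, ∠ = arctan(50/50) ≈ 45.00°
|H| = 5 / 70.711 ≈ 0.07071
Gain = 20 log₁₀(0.07071) ≈ -23.01 dB

-23.0 dB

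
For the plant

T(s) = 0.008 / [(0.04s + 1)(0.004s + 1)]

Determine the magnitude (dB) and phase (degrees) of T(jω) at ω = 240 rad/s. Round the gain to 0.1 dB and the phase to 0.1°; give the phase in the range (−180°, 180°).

-64.5 dB, -127.9°

At ω = 240 rad/s:
pole (1 + j240·0.04) = 1 + j9.6 → |·| ≈ 9.6519, ∠ ≈ 84.05°
pole (1 + j240·0.004) = 1 + j0.96 → |·| ≈ 1.3862, ∠ ≈ 43.83°
|T| = 0.008 · 1 / (9.6519 · 1.3862) ≈ 0.00059793
Gain = 20 log₁₀(0.00059793) ≈ -64.47 dB
∠T = (0°) − (84.05° + 43.83°) = -127.88°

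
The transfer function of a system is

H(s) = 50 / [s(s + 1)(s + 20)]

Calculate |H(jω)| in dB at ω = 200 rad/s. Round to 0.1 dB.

-104.1 dB

At s = jω = j200:
pole (s+1): 1 + j200 → |·| = √(1²+200²) = √40001 ≈ 200, ∠ = arctan(200/1) ≈ 89.71°
pole (s+20): 20 + j200 → |·| = √(20²+200²) = √40400 ≈ 201, ∠ = arctan(200/20) ≈ 84.29°
pole at origin: |s| = 200, ∠ = 90.00° (in denominator)
|H| = 50 / 8.04e+06 ≈ 6.2189e-06
Gain = 20 log₁₀(6.2189e-06) ≈ -104.13 dB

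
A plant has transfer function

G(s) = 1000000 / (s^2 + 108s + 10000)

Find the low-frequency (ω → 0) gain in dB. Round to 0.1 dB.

40.0 dB

G(0) = 1000000 / 10000 = 100
20 log₁₀(100) ≈ 40.00 dB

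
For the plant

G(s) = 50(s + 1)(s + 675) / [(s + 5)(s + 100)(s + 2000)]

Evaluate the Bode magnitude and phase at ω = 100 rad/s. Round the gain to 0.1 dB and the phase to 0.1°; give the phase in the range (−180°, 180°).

-18.4 dB, -37.1°

At s = jω = j100:
zero (s+1): 1 + j100 → |·| = √(1²+100²) = √10001 ≈ 100, ∠ = arctan(100/1) ≈ 89.43°
zero (s+675): 675 + j100 → |·| = √(675²+100²) = √465625 ≈ 682.37, ∠ = arctan(100/675) ≈ 8.43°
pole (s+5): 5 + j100 → |·| = √(5²+100²) = √10025 ≈ 100.12, ∠ = arctan(100/5) ≈ 87.14°
pole (s+100): 100 + j100 → |·| = √(100²+100²) = √20000 ≈ 141.42, ∠ = arctan(100/100) ≈ 45.00°
pole (s+2000): 2000 + j100 → |·| = √(2000²+100²) = √4010000 ≈ 2002.5, ∠ = arctan(100/2000) ≈ 2.86°
|G| = 50 · 68237 / 2.8353e+07 ≈ 0.12033
Gain = 20 log₁₀(0.12033) ≈ -18.39 dB
∠G = 97.86° − 135.00° = -37.14°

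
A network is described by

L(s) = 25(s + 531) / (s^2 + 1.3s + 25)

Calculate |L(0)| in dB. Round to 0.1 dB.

54.5 dB

L(0) = 25·531 / 25 = 531
20 log₁₀(531) ≈ 54.50 dB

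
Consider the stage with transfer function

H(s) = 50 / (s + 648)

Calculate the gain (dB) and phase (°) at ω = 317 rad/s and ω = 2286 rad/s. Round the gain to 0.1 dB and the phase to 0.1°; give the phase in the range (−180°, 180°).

Substitute s = j317:
Numerator: 50 = 50 + j0
Denominator: (j317) + 648 = 648 + j317
|N| = √(50² + 0²) ≈ 50, ∠N ≈ 0.00°
|D| = √(648² + 317²) ≈ 721.38, ∠D ≈ 26.07°
|H| = 50 / 721.38 ≈ 0.069312
Gain = 20 log₁₀(0.069312) ≈ -23.18 dB
∠H = 0.00° − 26.07° = -26.07°

Substitute s = j2286:
Numerator: 50 = 50 + j0
Denominator: (j2286) + 648 = 648 + j2286
|N| = √(50² + 0²) ≈ 50, ∠N ≈ 0.00°
|D| = √(648² + 2286²) ≈ 2376.1, ∠D ≈ 74.17°
|H| = 50 / 2376.1 ≈ 0.021043
Gain = 20 log₁₀(0.021043) ≈ -33.54 dB
∠H = 0.00° − 74.17° = -74.17°

ω = 317: -23.2 dB, -26.1°; ω = 2286: -33.5 dB, -74.2°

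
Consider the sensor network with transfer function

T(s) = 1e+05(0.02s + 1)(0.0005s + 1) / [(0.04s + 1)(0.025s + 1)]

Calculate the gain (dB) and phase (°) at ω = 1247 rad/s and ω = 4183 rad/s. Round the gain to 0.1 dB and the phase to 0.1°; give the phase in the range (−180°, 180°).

ω = 1247: 65.5 dB, -57.4°; ω = 4183: 60.9 dB, -25.3°

At ω = 1247 rad/s:
zero (1 + j1247·0.02) = 1 + j24.94 → |·| ≈ 24.96, ∠ ≈ 87.70°
zero (1 + j1247·0.0005) = 1 + j0.6235 → |·| ≈ 1.1785, ∠ ≈ 31.94°
pole (1 + j1247·0.04) = 1 + j49.88 → |·| ≈ 49.89, ∠ ≈ 88.85°
pole (1 + j1247·0.025) = 1 + j31.175 → |·| ≈ 31.191, ∠ ≈ 88.16°
|T| = 1e+05 · 24.96 · 1.1785 / (49.89 · 31.191) ≈ 1890.3
Gain = 20 log₁₀(1890.3) ≈ 65.53 dB
∠T = (87.70° + 31.94°) − (88.85° + 88.16°) = -57.37°

At ω = 4183 rad/s:
zero (1 + j4183·0.02) = 1 + j83.66 → |·| ≈ 83.666, ∠ ≈ 89.32°
zero (1 + j4183·0.0005) = 1 + j2.0915 → |·| ≈ 2.3183, ∠ ≈ 64.45°
pole (1 + j4183·0.04) = 1 + j167.32 → |·| ≈ 167.32, ∠ ≈ 89.66°
pole (1 + j4183·0.025) = 1 + j104.575 → |·| ≈ 104.58, ∠ ≈ 89.45°
|T| = 1e+05 · 83.666 · 2.3183 / (167.32 · 104.58) ≈ 1108.5
Gain = 20 log₁₀(1108.5) ≈ 60.89 dB
∠T = (89.32° + 64.45°) − (89.66° + 89.45°) = -25.34°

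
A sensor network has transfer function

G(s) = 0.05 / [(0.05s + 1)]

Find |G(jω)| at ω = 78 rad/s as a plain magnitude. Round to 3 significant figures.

At ω = 78 rad/s:
pole (1 + j78·0.05) = 1 + j3.9 → |·| ≈ 4.0262, ∠ ≈ 75.62°
|G| = 0.05 · 1 / (4.0262) ≈ 0.012419

0.0124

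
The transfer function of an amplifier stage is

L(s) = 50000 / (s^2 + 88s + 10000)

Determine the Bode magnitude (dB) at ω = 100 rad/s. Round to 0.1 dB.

At s = jω = j100:
quadratic: (j100)² + 88·j100 + 10000 = 0 + j8800 → |·| ≈ 8800, ∠ ≈ 90.00°
|L| = 50000 / 8800 ≈ 5.6818
Gain = 20 log₁₀(5.6818) ≈ 15.09 dB

15.1 dB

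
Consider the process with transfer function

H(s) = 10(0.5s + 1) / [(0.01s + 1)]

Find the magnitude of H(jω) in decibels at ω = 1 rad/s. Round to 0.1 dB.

At ω = 1 rad/s:
zero (1 + j1·0.5) = 1 + j0.5 → |·| ≈ 1.118, ∠ ≈ 26.57°
pole (1 + j1·0.01) = 1 + j0.01 → |·| ≈ 1, ∠ ≈ 0.57°
|H| = 10 · 1.118 / (1) ≈ 11.18
Gain = 20 log₁₀(11.18) ≈ 20.97 dB

21.0 dB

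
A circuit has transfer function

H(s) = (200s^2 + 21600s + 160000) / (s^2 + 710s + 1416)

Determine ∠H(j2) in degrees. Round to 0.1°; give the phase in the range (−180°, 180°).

Substitute s = j2:
Numerator: 200(j2)^2 + 21600(j2) + 160000 = 159200 + j43200
Denominator: (j2)^2 + 710(j2) + 1416 = 1412 + j1420
|N| = √(159200² + 43200²) ≈ 1.6496e+05, ∠N ≈ 15.18°
|D| = √(1412² + 1420²) ≈ 2002.5, ∠D ≈ 45.16°
∠H = 15.18° − 45.16° = -29.98°

-30.0°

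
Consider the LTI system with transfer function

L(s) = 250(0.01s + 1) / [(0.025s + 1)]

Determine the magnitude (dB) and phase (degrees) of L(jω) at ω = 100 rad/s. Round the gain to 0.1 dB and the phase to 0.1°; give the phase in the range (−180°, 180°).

At ω = 100 rad/s:
zero (1 + j100·0.01) = 1 + j1 → |·| ≈ 1.4142, ∠ ≈ 45.00°
pole (1 + j100·0.025) = 1 + j2.5 → |·| ≈ 2.6926, ∠ ≈ 68.20°
|L| = 250 · 1.4142 / (2.6926) ≈ 131.3
Gain = 20 log₁₀(131.3) ≈ 42.37 dB
∠L = (45.00°) − (68.20°) = -23.20°

42.4 dB, -23.2°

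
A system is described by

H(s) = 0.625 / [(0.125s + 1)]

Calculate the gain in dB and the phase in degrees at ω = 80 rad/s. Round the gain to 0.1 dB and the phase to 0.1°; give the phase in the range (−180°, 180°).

At ω = 80 rad/s:
pole (1 + j80·0.125) = 1 + j10 → |·| ≈ 10.05, ∠ ≈ 84.29°
|H| = 0.625 · 1 / (10.05) ≈ 0.062189
Gain = 20 log₁₀(0.062189) ≈ -24.13 dB
∠H = (0°) − (84.29°) = -84.29°

-24.1 dB, -84.3°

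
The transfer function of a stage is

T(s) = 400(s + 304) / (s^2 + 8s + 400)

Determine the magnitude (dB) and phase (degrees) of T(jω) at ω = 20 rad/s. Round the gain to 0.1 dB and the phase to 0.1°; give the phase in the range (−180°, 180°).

At s = jω = j20:
zero (s+304): 304 + j20 → |·| = √(304²+20²) = √92816 ≈ 304.66, ∠ = arctan(20/304) ≈ 3.76°
quadratic: (j20)² + 8·j20 + 400 = 0 + j160 → |·| ≈ 160, ∠ ≈ 90.00°
|T| = 400 · 304.66 / 160 ≈ 761.65
Gain = 20 log₁₀(761.65) ≈ 57.64 dB
∠T = 3.76° − 90.00° = -86.24°

57.6 dB, -86.2°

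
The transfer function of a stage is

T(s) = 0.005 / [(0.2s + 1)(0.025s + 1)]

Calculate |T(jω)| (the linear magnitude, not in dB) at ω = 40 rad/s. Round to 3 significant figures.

At ω = 40 rad/s:
pole (1 + j40·0.2) = 1 + j8 → |·| ≈ 8.0623, ∠ ≈ 82.87°
pole (1 + j40·0.025) = 1 + j1 → |·| ≈ 1.4142, ∠ ≈ 45.00°
|T| = 0.005 · 1 / (8.0623 · 1.4142) ≈ 0.00043853

0.000439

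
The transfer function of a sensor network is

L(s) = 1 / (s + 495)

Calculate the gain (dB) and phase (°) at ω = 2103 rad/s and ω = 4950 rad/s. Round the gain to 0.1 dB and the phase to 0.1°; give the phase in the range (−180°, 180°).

ω = 2103: -66.7 dB, -76.8°; ω = 4950: -73.9 dB, -84.3°

At s = jω = j2103:
pole (s+495): 495 + j2103 → |·| = √(495²+2103²) = √4667634 ≈ 2160.5, ∠ = arctan(2103/495) ≈ 76.75°
|L| = 1 / 2160.5 ≈ 0.00046286
Gain = 20 log₁₀(0.00046286) ≈ -66.69 dB
∠L = 0.00° − 76.75° = -76.75°

At s = jω = j4950:
pole (s+495): 495 + j4950 → |·| = √(495²+4950²) = √24747525 ≈ 4974.7, ∠ = arctan(4950/495) ≈ 84.29°
|L| = 1 / 4974.7 ≈ 0.00020102
Gain = 20 log₁₀(0.00020102) ≈ -73.94 dB
∠L = 0.00° − 84.29° = -84.29°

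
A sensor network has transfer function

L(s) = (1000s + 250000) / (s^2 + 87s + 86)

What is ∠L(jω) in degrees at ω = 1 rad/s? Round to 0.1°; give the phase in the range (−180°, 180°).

Substitute s = j1:
Numerator: 1000(j1) + 250000 = 250000 + j1000
Denominator: (j1)^2 + 87(j1) + 86 = 85 + j87
|N| = √(250000² + 1000²) ≈ 2.5e+05, ∠N ≈ 0.23°
|D| = √(85² + 87²) ≈ 121.63, ∠D ≈ 45.67°
∠L = 0.23° − 45.67° = -45.44°

-45.4°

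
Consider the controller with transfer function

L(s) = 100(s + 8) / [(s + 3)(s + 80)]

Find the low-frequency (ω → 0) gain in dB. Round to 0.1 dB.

L(0) = 100·8 / (3·80) ≈ 3.3333
20 log₁₀(3.3333) ≈ 10.46 dB

10.5 dB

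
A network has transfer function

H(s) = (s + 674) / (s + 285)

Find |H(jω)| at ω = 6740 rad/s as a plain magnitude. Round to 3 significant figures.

1.00

Substitute s = j6740:
Numerator: (j6740) + 674 = 674 + j6740
Denominator: (j6740) + 285 = 285 + j6740
|N| = √(674² + 6740²) ≈ 6773.6, ∠N ≈ 84.29°
|D| = √(285² + 6740²) ≈ 6746, ∠D ≈ 87.58°
|H| = 6773.6 / 6746 ≈ 1.0041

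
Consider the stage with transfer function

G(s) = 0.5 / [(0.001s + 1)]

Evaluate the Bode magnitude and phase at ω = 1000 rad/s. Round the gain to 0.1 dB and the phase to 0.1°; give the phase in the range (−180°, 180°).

-9.0 dB, -45.0°

At ω = 1000 rad/s:
pole (1 + j1000·0.001) = 1 + j1 → |·| ≈ 1.4142, ∠ ≈ 45.00°
|G| = 0.5 · 1 / (1.4142) ≈ 0.35356
Gain = 20 log₁₀(0.35356) ≈ -9.03 dB
∠G = (0°) − (45.00°) = -45.00°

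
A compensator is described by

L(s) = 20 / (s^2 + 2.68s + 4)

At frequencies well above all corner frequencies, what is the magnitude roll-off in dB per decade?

-40 dB/decade

Each pole contributes −20 dB/decade at high frequency; each zero contributes +20 dB/decade.
Net: 0 zero(s) − 2 pole(s) → -40 dB/decade.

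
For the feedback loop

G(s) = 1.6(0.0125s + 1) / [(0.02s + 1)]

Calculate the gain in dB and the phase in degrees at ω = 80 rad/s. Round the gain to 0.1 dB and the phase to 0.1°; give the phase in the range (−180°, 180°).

At ω = 80 rad/s:
zero (1 + j80·0.0125) = 1 + j1 → |·| ≈ 1.4142, ∠ ≈ 45.00°
pole (1 + j80·0.02) = 1 + j1.6 → |·| ≈ 1.8868, ∠ ≈ 57.99°
|G| = 1.6 · 1.4142 / (1.8868) ≈ 1.1992
Gain = 20 log₁₀(1.1992) ≈ 1.58 dB
∠G = (45.00°) − (57.99°) = -12.99°

1.6 dB, -13.0°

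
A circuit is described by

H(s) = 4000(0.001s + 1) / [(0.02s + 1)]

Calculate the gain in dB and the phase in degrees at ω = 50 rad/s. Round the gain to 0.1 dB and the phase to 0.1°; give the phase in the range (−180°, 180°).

At ω = 50 rad/s:
zero (1 + j50·0.001) = 1 + j0.05 → |·| ≈ 1.0012, ∠ ≈ 2.86°
pole (1 + j50·0.02) = 1 + j1 → |·| ≈ 1.4142, ∠ ≈ 45.00°
|H| = 4000 · 1.0012 / (1.4142) ≈ 2831.8
Gain = 20 log₁₀(2831.8) ≈ 69.04 dB
∠H = (2.86°) − (45.00°) = -42.14°

69.0 dB, -42.1°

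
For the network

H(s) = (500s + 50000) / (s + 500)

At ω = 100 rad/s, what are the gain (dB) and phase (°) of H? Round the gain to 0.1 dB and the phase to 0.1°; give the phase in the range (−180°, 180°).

Substitute s = j100:
Numerator: 500(j100) + 50000 = 50000 + j50000
Denominator: (j100) + 500 = 500 + j100
|N| = √(50000² + 50000²) ≈ 70711, ∠N ≈ 45.00°
|D| = √(500² + 100²) ≈ 509.9, ∠D ≈ 11.31°
|H| = 70711 / 509.9 ≈ 138.68
Gain = 20 log₁₀(138.68) ≈ 42.84 dB
∠H = 45.00° − 11.31° = 33.69°

42.8 dB, 33.7°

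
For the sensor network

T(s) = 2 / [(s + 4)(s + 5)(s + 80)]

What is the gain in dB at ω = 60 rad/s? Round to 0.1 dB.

At s = jω = j60:
pole (s+4): 4 + j60 → |·| = √(4²+60²) = √3616 ≈ 60.133, ∠ = arctan(60/4) ≈ 86.19°
pole (s+5): 5 + j60 → |·| = √(5²+60²) = √3625 ≈ 60.208, ∠ = arctan(60/5) ≈ 85.24°
pole (s+80): 80 + j60 → |·| = √(80²+60²) = √10000 ≈ 100, ∠ = arctan(60/80) ≈ 36.87°
|T| = 2 / 3.6205e+05 ≈ 5.5241e-06
Gain = 20 log₁₀(5.5241e-06) ≈ -105.15 dB

-105.2 dB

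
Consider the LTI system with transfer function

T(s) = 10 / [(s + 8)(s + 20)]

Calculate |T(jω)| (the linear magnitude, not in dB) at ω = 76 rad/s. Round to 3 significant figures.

0.00167

At s = jω = j76:
pole (s+8): 8 + j76 → |·| = √(8²+76²) = √5840 ≈ 76.42, ∠ = arctan(76/8) ≈ 83.99°
pole (s+20): 20 + j76 → |·| = √(20²+76²) = √6176 ≈ 78.588, ∠ = arctan(76/20) ≈ 75.26°
|T| = 10 / 6005.7 ≈ 0.0016651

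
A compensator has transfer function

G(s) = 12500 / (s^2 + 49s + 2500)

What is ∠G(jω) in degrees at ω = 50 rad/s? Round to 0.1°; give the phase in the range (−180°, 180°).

-90.0°

At s = jω = j50:
quadratic: (j50)² + 49·j50 + 2500 = 0 + j2450 → |·| ≈ 2450, ∠ ≈ 90.00°
∠G = 0.00° − 90.00° = -90.00°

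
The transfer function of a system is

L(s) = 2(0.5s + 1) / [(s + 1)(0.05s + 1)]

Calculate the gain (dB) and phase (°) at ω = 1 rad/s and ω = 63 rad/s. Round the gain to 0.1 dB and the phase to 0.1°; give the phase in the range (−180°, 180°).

ω = 1: 4.0 dB, -21.3°; ω = 63: -10.4 dB, -73.3°

At ω = 1 rad/s:
zero (1 + j1·0.5) = 1 + j0.5 → |·| ≈ 1.118, ∠ ≈ 26.57°
pole (1 + j1·1) = 1 + j1 → |·| ≈ 1.4142, ∠ ≈ 45.00°
pole (1 + j1·0.05) = 1 + j0.05 → |·| ≈ 1.0012, ∠ ≈ 2.86°
|L| = 2 · 1.118 / (1.4142 · 1.0012) ≈ 1.5792
Gain = 20 log₁₀(1.5792) ≈ 3.97 dB
∠L = (26.57°) − (45.00° + 2.86°) = -21.29°

At ω = 63 rad/s:
zero (1 + j63·0.5) = 1 + j31.5 → |·| ≈ 31.516, ∠ ≈ 88.18°
pole (1 + j63·1) = 1 + j63 → |·| ≈ 63.008, ∠ ≈ 89.09°
pole (1 + j63·0.05) = 1 + j3.15 → |·| ≈ 3.3049, ∠ ≈ 72.39°
|L| = 2 · 31.516 / (63.008 · 3.3049) ≈ 0.3027
Gain = 20 log₁₀(0.3027) ≈ -10.38 dB
∠L = (88.18°) − (89.09° + 72.39°) = -73.30°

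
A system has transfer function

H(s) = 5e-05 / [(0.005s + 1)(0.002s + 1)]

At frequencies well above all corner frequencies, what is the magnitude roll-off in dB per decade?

Each pole contributes −20 dB/decade at high frequency; each zero contributes +20 dB/decade.
Net: 0 zero(s) − 2 pole(s) → -40 dB/decade.

-40 dB/decade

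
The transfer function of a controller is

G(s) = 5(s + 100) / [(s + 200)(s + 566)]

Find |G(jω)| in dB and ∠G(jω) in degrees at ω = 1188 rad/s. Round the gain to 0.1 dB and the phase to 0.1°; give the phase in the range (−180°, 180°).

-48.5 dB, -59.8°

At s = jω = j1188:
zero (s+100): 100 + j1188 → |·| = √(100²+1188²) = √1421344 ≈ 1192.2, ∠ = arctan(1188/100) ≈ 85.19°
pole (s+200): 200 + j1188 → |·| = √(200²+1188²) = √1451344 ≈ 1204.7, ∠ = arctan(1188/200) ≈ 80.44°
pole (s+566): 566 + j1188 → |·| = √(566²+1188²) = √1731700 ≈ 1315.9, ∠ = arctan(1188/566) ≈ 64.53°
|G| = 5 · 1192.2 / 1.5853e+06 ≈ 0.0037602
Gain = 20 log₁₀(0.0037602) ≈ -48.50 dB
∠G = 85.19° − 144.97° = -59.78°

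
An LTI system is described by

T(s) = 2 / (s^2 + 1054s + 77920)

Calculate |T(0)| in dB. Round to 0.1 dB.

-91.8 dB

T(0) = 2 / 77920 ≈ 2.5667e-05
20 log₁₀(2.5667e-05) ≈ -91.81 dB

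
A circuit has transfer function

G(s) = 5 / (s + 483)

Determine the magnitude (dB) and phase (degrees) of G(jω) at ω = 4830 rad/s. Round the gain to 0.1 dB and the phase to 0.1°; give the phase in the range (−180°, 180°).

Substitute s = j4830:
Numerator: 5 = 5 + j0
Denominator: (j4830) + 483 = 483 + j4830
|N| = √(5² + 0²) ≈ 5, ∠N ≈ 0.00°
|D| = √(483² + 4830²) ≈ 4854.1, ∠D ≈ 84.29°
|G| = 5 / 4854.1 ≈ 0.0010301
Gain = 20 log₁₀(0.0010301) ≈ -59.74 dB
∠G = 0.00° − 84.29° = -84.29°

-59.7 dB, -84.3°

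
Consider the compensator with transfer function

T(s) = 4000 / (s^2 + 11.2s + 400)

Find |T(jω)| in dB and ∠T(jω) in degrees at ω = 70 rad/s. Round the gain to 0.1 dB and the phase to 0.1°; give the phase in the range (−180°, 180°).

-1.2 dB, -170.1°

At s = jω = j70:
quadratic: (j70)² + 11.2·j70 + 400 = -4500 + j784 → |·| ≈ 4567.8, ∠ ≈ 170.12°
|T| = 4000 / 4567.8 ≈ 0.8757
Gain = 20 log₁₀(0.8757) ≈ -1.15 dB
∠T = 0.00° − 170.12° = -170.12°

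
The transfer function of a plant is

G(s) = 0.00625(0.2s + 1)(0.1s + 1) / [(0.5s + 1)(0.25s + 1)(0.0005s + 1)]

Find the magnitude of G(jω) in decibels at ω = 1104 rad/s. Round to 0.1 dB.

-61.2 dB

At ω = 1104 rad/s:
zero (1 + j1104·0.2) = 1 + j220.8 → |·| ≈ 220.8, ∠ ≈ 89.74°
zero (1 + j1104·0.1) = 1 + j110.4 → |·| ≈ 110.4, ∠ ≈ 89.48°
pole (1 + j1104·0.5) = 1 + j552 → |·| ≈ 552, ∠ ≈ 89.90°
pole (1 + j1104·0.25) = 1 + j276 → |·| ≈ 276, ∠ ≈ 89.79°
pole (1 + j1104·0.0005) = 1 + j0.552 → |·| ≈ 1.1422, ∠ ≈ 28.90°
|G| = 0.00625 · 220.8 · 110.4 / (552 · 276 · 1.1422) ≈ 0.0008755
Gain = 20 log₁₀(0.0008755) ≈ -61.15 dB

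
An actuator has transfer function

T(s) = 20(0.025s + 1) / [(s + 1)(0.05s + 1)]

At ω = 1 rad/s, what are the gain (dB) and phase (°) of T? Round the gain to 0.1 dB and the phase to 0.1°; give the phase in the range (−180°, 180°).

At ω = 1 rad/s:
zero (1 + j1·0.025) = 1 + j0.025 → |·| ≈ 1.0003, ∠ ≈ 1.43°
pole (1 + j1·1) = 1 + j1 → |·| ≈ 1.4142, ∠ ≈ 45.00°
pole (1 + j1·0.05) = 1 + j0.05 → |·| ≈ 1.0012, ∠ ≈ 2.86°
|T| = 20 · 1.0003 / (1.4142 · 1.0012) ≈ 14.13
Gain = 20 log₁₀(14.13) ≈ 23.00 dB
∠T = (1.43°) − (45.00° + 2.86°) = -46.43°

23.0 dB, -46.4°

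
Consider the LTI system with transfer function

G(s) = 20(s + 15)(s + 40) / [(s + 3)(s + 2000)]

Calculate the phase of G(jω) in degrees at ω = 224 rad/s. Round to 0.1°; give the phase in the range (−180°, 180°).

At s = jω = j224:
zero (s+15): 15 + j224 → |·| = √(15²+224²) = √50401 ≈ 224.5, ∠ = arctan(224/15) ≈ 86.17°
zero (s+40): 40 + j224 → |·| = √(40²+224²) = √51776 ≈ 227.54, ∠ = arctan(224/40) ≈ 79.88°
pole (s+3): 3 + j224 → |·| = √(3²+224²) = √50185 ≈ 224.02, ∠ = arctan(224/3) ≈ 89.23°
pole (s+2000): 2000 + j224 → |·| = √(2000²+224²) = √4050176 ≈ 2012.5, ∠ = arctan(224/2000) ≈ 6.39°
∠G = 166.05° − 95.62° = 70.43°

70.4°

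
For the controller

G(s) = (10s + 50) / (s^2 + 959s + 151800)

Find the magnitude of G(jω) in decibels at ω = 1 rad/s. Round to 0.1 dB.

Substitute s = j1:
Numerator: 10(j1) + 50 = 50 + j10
Denominator: (j1)^2 + 959(j1) + 151800 = 151799 + j959
|N| = √(50² + 10²) ≈ 50.99, ∠N ≈ 11.31°
|D| = √(151799² + 959²) ≈ 1.518e+05, ∠D ≈ 0.36°
|G| = 50.99 / 1.518e+05 ≈ 0.0003359
Gain = 20 log₁₀(0.0003359) ≈ -69.48 dB

-69.5 dB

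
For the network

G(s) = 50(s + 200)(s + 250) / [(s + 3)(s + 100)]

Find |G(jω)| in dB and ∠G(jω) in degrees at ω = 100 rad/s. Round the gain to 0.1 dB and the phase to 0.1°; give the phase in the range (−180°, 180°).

At s = jω = j100:
zero (s+200): 200 + j100 → |·| = √(200²+100²) = √50000 ≈ 223.61, ∠ = arctan(100/200) ≈ 26.57°
zero (s+250): 250 + j100 → |·| = √(250²+100²) = √72500 ≈ 269.26, ∠ = arctan(100/250) ≈ 21.80°
pole (s+3): 3 + j100 → |·| = √(3²+100²) = √10009 ≈ 100.04, ∠ = arctan(100/3) ≈ 88.28°
pole (s+100): 100 + j100 → |·| = √(100²+100²) = √20000 ≈ 141.42, ∠ = arctan(100/100) ≈ 45.00°
|G| = 50 · 60209 / 14148 ≈ 212.78
Gain = 20 log₁₀(212.78) ≈ 46.56 dB
∠G = 48.37° − 133.28° = -84.91°

46.6 dB, -84.9°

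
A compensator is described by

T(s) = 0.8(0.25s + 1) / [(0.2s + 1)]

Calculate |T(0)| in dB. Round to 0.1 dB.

-1.9 dB

T(0) = 0.8 · 1 / 1 = 0.8
20 log₁₀(0.8) ≈ -1.94 dB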